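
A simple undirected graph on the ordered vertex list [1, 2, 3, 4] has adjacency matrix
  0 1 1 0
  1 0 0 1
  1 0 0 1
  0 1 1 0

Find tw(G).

2

A width-2 tree decomposition is:
Bags: B1 = {1, 2, 4}  B2 = {1, 3, 4}
Tree: B1–B2
Each bag holds 3 vertices, so the decomposition has width 2, which upper-bounds the treewidth. For the lower bound, G contains the cycle 4–2–1–3–4, so G is not a forest; only forests have treewidth ≤ 1, hence tw(G) ≥ 2. Hence tw(G) = 2 exactly.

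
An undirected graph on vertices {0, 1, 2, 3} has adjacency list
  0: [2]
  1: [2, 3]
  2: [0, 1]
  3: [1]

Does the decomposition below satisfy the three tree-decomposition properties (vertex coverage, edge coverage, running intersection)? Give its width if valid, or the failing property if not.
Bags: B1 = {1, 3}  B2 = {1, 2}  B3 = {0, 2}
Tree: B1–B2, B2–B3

Vertex coverage: the bags together contain {0, 1, 2, 3}, the full vertex set. Edge coverage: each edge of G has both endpoints in at least one bag. Running intersection: for every vertex, the bags containing it form a connected subtree. All three properties hold, so this is a valid tree decomposition of width max|bag| − 1 = 1, and hence tw(G) ≤ 1.

Yes; width 1.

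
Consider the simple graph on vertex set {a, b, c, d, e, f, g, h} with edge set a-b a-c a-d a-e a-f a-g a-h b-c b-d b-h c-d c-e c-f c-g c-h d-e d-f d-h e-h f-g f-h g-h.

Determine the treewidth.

A width-4 tree decomposition is:
Bags: B1 = {a, c, d, f, h}  B2 = {a, c, d, e, h}  B3 = {a, c, f, g, h}  B4 = {a, b, c, d, h}
Tree: B1–B2, B1–B3, B1–B4
The largest bag has 5 vertices, giving width 4; this decomposition certifies tw(G) ≤ 4. On the other hand G contains the 5-clique {a, c, d, e, h}. A clique must lie in a single bag of any decomposition, so no decomposition can have width below 4. The upper and lower bounds meet at 4, so that is the treewidth.

4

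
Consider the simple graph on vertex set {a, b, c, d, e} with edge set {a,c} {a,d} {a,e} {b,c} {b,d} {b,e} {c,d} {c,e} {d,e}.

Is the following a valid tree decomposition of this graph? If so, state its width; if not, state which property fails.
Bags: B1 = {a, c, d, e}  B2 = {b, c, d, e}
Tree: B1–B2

Yes; width 3.

Vertex coverage: the bags together contain {a, b, c, d, e}, the full vertex set. Edge coverage: each edge of G has both endpoints in at least one bag. Running intersection: for every vertex, the bags containing it form a connected subtree. All three properties hold, so this is a valid tree decomposition of width max|bag| − 1 = 3, and hence tw(G) ≤ 3.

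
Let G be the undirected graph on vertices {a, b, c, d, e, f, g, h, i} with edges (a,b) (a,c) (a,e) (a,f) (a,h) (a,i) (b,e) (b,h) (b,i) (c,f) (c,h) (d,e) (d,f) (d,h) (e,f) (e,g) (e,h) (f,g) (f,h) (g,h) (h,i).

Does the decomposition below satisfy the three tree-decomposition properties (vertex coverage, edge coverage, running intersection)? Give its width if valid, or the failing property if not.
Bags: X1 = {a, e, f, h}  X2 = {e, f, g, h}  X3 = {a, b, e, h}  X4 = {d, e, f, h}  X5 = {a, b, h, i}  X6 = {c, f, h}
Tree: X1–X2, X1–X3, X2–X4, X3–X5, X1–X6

No — edge (a,c) lies in no bag.

A tree decomposition must satisfy three properties: every vertex lies in some bag; for every edge, both endpoints lie together in some bag; and for every vertex, the bags containing it form a connected subtree. Here edge (a,c) lies in no bag, so the decomposition is invalid.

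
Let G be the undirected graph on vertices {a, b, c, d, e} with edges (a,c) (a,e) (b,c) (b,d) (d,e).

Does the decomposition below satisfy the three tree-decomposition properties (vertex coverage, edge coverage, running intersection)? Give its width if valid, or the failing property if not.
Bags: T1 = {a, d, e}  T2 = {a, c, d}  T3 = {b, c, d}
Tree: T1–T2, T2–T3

Checking the three conditions: (i) the bags cover all of {a, b, c, d, e}; (ii) for each edge, some bag contains both endpoints; (iii) the bags containing any fixed vertex form a subtree. All hold, so the decomposition is valid with width 3 − 1 = 2.

Yes; width 2.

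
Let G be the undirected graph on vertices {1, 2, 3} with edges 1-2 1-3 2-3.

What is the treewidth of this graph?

2

A width-2 tree decomposition is:
Bags: B1 = {1, 2, 3}
Tree: (single bag)
With just one bag of size 3, the width is 3 − 1 = 2, so tw(G) ≤ 2. On the other hand G contains the 3-clique {1, 2, 3}. A clique must lie in a single bag of any decomposition, so no decomposition can have width below 2. Combining the bounds, tw(G) = 2.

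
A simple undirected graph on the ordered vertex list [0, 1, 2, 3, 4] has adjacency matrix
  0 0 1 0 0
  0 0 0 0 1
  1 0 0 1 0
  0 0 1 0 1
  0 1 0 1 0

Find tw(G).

A width-1 tree decomposition is:
Bags: B1 = {1, 4}  B2 = {3, 4}  B3 = {2, 3}  B4 = {0, 2}
Tree: B1–B2, B2–B3, B3–B4
Every bag has size at most 2, so the width is 2 − 1 = 1 and tw(G) ≤ 1. Any graph with an edge has treewidth ≥ 1, and G has the edge 1–4. The upper and lower bounds meet at 1, so that is the treewidth.

1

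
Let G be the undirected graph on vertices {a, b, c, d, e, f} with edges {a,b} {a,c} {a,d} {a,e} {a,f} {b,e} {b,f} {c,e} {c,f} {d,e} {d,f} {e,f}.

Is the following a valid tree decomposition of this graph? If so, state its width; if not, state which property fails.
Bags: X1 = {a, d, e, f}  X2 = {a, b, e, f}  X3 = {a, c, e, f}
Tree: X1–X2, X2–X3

Yes; width 3.

Every vertex of G appears in some bag (union = {a, b, c, d, e, f}); every edge is covered by a bag; and for each vertex v the set of bags containing v is connected in the bag tree. The decomposition is therefore valid. The largest bag has 4 vertices, so the width is 3.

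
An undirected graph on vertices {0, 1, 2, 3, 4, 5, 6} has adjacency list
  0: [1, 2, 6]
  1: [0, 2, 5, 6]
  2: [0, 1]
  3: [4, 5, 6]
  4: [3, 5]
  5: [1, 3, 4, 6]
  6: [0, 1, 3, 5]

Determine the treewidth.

A width-2 tree decomposition is:
Bags: B1 = {0, 1, 6}  B2 = {1, 5, 6}  B3 = {0, 1, 2}  B4 = {3, 5, 6}  B5 = {3, 4, 5}
Tree: B1–B2, B1–B3, B2–B4, B4–B5
Each bag holds 3 vertices, so the decomposition has width 2, which upper-bounds the treewidth. On the other hand G contains the 3-clique {0, 1, 2}. A clique must lie in a single bag of any decomposition, so no decomposition can have width below 2. Combining the bounds, tw(G) = 2.

2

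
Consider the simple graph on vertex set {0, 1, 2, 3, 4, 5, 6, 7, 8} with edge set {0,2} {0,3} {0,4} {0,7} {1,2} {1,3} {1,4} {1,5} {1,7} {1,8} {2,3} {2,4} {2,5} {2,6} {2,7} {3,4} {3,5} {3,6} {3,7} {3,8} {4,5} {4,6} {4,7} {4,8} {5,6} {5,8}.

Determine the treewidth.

4

A width-4 tree decomposition is:
Bags: B1 = {1, 2, 3, 4, 7}  B2 = {1, 2, 3, 4, 5}  B3 = {0, 2, 3, 4, 7}  B4 = {2, 3, 4, 5, 6}  B5 = {1, 3, 4, 5, 8}
Tree: B1–B2, B1–B3, B2–B4, B2–B5
The largest bag has 5 vertices, giving width 4; this decomposition certifies tw(G) ≤ 4. On the other hand G contains the 5-clique {1, 3, 4, 5, 8}. A clique must lie in a single bag of any decomposition, so no decomposition can have width below 4. Combining the bounds, tw(G) = 4.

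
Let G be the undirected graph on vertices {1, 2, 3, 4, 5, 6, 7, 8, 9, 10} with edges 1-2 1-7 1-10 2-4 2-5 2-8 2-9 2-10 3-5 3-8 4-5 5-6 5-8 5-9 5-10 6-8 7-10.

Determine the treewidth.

2

A width-2 tree decomposition is:
Bags: B1 = {2, 5, 10}  B2 = {2, 4, 5}  B3 = {2, 5, 9}  B4 = {1, 2, 10}  B5 = {1, 7, 10}  B6 = {2, 5, 8}  B7 = {3, 5, 8}  B8 = {5, 6, 8}
Tree: B1–B2, B2–B3, B1–B4, B4–B5, B3–B6, B6–B7, B6–B8
Every bag has size at most 3, so the width is 3 − 1 = 2 and tw(G) ≤ 2. For the lower bound, the 3 vertices {1, 2, 10} are pairwise adjacent, and any tree decomposition puts a clique entirely inside one bag — forcing width ≥ 2. Combining the bounds, tw(G) = 2.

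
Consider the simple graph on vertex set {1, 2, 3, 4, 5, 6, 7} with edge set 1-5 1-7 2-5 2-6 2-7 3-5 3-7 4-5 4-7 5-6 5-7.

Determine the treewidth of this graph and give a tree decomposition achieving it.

Treewidth 2.
One such decomposition:
Bags: B1 = {2, 5, 6}  B2 = {2, 5, 7}  B3 = {3, 5, 7}  B4 = {1, 5, 7}  B5 = {4, 5, 7}
Tree: B1–B2, B2–B3, B2–B4, B4–B5

The largest bag has 3 vertices, giving width 2; this decomposition certifies tw(G) ≤ 2. For the lower bound, the 3 vertices {2, 5, 6} are pairwise adjacent, and any tree decomposition puts a clique entirely inside one bag — forcing width ≥ 2. Hence tw(G) = 2 exactly.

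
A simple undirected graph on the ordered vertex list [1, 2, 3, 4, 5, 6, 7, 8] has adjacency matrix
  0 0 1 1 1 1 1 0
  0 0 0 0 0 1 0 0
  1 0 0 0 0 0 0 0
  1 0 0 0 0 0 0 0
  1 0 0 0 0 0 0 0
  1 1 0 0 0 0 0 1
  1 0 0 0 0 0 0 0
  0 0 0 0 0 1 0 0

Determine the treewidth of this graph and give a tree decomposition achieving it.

The largest bag has 2 vertices, giving width 1; this decomposition certifies tw(G) ≤ 1. G has an edge, so its treewidth is at least 1. Combining the bounds, tw(G) = 1.

Treewidth 1.
Bags: B1 = {1, 3}  B2 = {1, 6}  B3 = {6, 8}  B4 = {2, 6}  B5 = {1, 4}  B6 = {1, 5}  B7 = {1, 7}
Tree: B1–B2, B2–B3, B3–B4, B1–B5, B2–B6, B5–B7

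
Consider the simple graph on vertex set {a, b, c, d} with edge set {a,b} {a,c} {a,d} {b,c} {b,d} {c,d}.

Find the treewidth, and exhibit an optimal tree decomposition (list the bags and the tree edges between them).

With just one bag of size 4, the width is 4 − 1 = 3, so tw(G) ≤ 3. On the other hand G contains the 4-clique {a, b, c, d}. A clique must lie in a single bag of any decomposition, so no decomposition can have width below 3. Combining the bounds, tw(G) = 3.

Treewidth 3.
Bags: B1 = {a, b, c, d}
Tree: (single bag)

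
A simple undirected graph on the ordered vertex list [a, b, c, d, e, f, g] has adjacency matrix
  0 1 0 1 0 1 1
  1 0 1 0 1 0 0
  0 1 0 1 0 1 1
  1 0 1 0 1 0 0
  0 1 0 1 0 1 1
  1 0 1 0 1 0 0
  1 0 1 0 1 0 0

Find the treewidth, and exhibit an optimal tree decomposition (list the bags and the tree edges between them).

Treewidth 3.
One optimal decomposition is:
Bags: B1 = {a, c, e, f}  B2 = {a, c, e, g}  B3 = {a, b, c, e}  B4 = {a, c, d, e}
Tree: B1–B2, B2–B3, B3–B4

Each bag holds 4 vertices, so the decomposition has width 3, which upper-bounds the treewidth. For the lower bound: the 4 vertex sets {a,f}, {e,g}, {c}, {b} are disjoint, each induces a connected subgraph, and every pair is joined by at least one edge of G. Contracting each set to a single vertex therefore yields K_{4} as a minor, and since treewidth is minor-monotone, tw(G) ≥ tw(K_{4}) = 3. Hence tw(G) = 3 exactly.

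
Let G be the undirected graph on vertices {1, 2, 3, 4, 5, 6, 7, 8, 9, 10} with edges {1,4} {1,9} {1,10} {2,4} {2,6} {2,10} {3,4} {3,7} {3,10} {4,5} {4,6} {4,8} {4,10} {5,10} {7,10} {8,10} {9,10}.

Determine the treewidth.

2

A width-2 tree decomposition is:
Bags: B1 = {2, 4, 10}  B2 = {1, 4, 10}  B3 = {1, 9, 10}  B4 = {2, 4, 6}  B5 = {4, 8, 10}  B6 = {3, 4, 10}  B7 = {4, 5, 10}  B8 = {3, 7, 10}
Tree: B1–B2, B2–B3, B1–B4, B1–B5, B5–B6, B1–B7, B6–B8
Each bag holds 3 vertices, so the decomposition has width 2, which upper-bounds the treewidth. Conversely, {1, 9, 10} is a clique of size 3, and the vertices of any clique must share a bag in every tree decomposition; so some bag has ≥ 3 vertices and tw(G) ≥ 2. Hence tw(G) = 2 exactly.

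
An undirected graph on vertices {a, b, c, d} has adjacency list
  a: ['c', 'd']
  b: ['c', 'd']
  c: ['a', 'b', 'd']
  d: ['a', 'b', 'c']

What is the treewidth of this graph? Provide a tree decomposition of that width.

Treewidth 2.
Bags: B1 = {a, c, d}  B2 = {b, c, d}
Tree: B1–B2

Each bag holds 3 vertices, so the decomposition has width 2, which upper-bounds the treewidth. Conversely, {a, c, d} is a clique of size 3, and the vertices of any clique must share a bag in every tree decomposition; so some bag has ≥ 3 vertices and tw(G) ≥ 2. Combining the bounds, tw(G) = 2.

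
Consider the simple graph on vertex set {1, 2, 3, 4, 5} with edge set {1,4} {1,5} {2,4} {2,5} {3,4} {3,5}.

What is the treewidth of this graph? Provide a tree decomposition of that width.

Treewidth 2.
One such decomposition:
Bags: B1 = {3, 4, 5}  B2 = {2, 4, 5}  B3 = {1, 4, 5}
Tree: B1–B2, B2–B3

Each bag holds 3 vertices, so the decomposition has width 2, which upper-bounds the treewidth. For the lower bound, G contains the cycle 5–3–4–2–5, so G is not a forest; only forests have treewidth ≤ 1, hence tw(G) ≥ 2. Combining the bounds, tw(G) = 2.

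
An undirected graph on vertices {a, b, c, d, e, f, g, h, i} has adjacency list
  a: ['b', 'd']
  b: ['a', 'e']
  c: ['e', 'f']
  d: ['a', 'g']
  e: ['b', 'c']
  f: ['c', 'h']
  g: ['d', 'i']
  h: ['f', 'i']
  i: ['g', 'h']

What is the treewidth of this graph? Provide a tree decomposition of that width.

The largest bag has 3 vertices, giving width 2; this decomposition certifies tw(G) ≤ 2. For the lower bound, G contains the cycle c–e–b–a–d–g–i–h–f–c, so G is not a forest; only forests have treewidth ≤ 1, hence tw(G) ≥ 2. Therefore the treewidth is 2.

Treewidth 2.
Bags: B1 = {b, c, e}  B2 = {a, b, c}  B3 = {a, c, d}  B4 = {c, d, g}  B5 = {c, g, i}  B6 = {c, h, i}  B7 = {c, f, h}
Tree: B1–B2, B2–B3, B3–B4, B4–B5, B5–B6, B6–B7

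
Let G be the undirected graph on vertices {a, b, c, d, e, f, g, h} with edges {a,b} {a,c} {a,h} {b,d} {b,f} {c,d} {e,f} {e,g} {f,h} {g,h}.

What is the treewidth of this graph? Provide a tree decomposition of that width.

Treewidth 2.
One optimal decomposition is:
Bags: B1 = {e, g, h}  B2 = {e, f, h}  B3 = {a, f, h}  B4 = {a, b, f}  B5 = {a, b, c}  B6 = {b, c, d}
Tree: B1–B2, B2–B3, B3–B4, B4–B5, B5–B6

The largest bag has 3 vertices, giving width 2; this decomposition certifies tw(G) ≤ 2. Since g–e–f–h–g is a cycle in G, G is not acyclic. Forests are exactly the graphs of treewidth ≤ 1, so tw(G) ≥ 2. Combining the bounds, tw(G) = 2.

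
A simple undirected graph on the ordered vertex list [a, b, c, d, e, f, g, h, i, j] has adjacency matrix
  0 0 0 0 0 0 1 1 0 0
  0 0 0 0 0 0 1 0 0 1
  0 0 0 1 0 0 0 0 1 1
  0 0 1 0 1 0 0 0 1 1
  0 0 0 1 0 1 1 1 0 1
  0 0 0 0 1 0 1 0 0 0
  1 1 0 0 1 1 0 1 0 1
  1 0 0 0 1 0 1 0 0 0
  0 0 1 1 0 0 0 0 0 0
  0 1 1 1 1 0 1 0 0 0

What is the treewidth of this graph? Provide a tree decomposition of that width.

The largest bag has 3 vertices, giving width 2; this decomposition certifies tw(G) ≤ 2. On the other hand G contains the 3-clique {d, e, j}. A clique must lie in a single bag of any decomposition, so no decomposition can have width below 2. Therefore the treewidth is 2.

Treewidth 2.
Bags: B1 = {c, d, j}  B2 = {d, e, j}  B3 = {e, g, j}  B4 = {e, g, h}  B5 = {b, g, j}  B6 = {a, g, h}  B7 = {e, f, g}  B8 = {c, d, i}
Tree: B1–B2, B2–B3, B3–B4, B3–B5, B4–B6, B4–B7, B1–B8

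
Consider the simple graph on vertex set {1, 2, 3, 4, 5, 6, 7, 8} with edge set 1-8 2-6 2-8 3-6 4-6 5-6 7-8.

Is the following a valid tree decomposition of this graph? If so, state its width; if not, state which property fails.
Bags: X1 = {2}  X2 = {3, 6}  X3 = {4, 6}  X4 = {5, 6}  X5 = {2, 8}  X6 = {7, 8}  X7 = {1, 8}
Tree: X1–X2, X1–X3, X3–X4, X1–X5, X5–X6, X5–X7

A tree decomposition must satisfy three properties: every vertex lies in some bag; for every edge, both endpoints lie together in some bag; and for every vertex, the bags containing it form a connected subtree. Here edge (6,2) lies in no bag, so the decomposition is invalid.

No — edge (6,2) lies in no bag.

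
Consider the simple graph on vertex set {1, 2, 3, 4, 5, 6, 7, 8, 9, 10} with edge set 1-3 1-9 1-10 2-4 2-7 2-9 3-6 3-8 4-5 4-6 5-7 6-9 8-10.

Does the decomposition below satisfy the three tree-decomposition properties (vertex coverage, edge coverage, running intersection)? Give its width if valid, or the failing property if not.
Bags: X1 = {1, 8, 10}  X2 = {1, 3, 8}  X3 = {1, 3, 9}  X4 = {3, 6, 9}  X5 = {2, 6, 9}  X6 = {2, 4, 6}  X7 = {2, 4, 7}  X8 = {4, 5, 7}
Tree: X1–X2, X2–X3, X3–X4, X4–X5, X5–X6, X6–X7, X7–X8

Yes; width 2.

Checking the three conditions: (i) the bags cover all of {1, 2, 3, 4, 5, 6, 7, 8, 9, 10}; (ii) for each edge, some bag contains both endpoints; (iii) the bags containing any fixed vertex form a subtree. All hold, so the decomposition is valid with width 3 − 1 = 2.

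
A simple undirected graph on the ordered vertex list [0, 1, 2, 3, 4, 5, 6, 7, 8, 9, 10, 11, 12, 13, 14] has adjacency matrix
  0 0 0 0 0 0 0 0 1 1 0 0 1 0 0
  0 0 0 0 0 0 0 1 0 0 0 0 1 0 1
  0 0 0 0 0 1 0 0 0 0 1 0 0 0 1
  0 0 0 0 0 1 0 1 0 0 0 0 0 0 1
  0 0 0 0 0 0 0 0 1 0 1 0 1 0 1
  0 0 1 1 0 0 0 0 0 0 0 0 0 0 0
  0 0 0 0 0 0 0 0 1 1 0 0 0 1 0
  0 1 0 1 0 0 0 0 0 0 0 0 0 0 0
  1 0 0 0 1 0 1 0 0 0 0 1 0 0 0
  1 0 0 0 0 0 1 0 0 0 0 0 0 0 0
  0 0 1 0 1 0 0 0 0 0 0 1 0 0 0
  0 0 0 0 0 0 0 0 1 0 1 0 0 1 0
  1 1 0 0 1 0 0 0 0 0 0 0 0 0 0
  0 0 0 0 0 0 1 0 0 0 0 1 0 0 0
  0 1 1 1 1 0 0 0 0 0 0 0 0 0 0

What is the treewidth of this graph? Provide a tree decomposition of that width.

Treewidth 3.
Bags: B1 = {2, 3, 5, 7}  B2 = {2, 3, 7, 14}  B3 = {1, 2, 7, 14}  B4 = {1, 2, 10, 14}  B5 = {1, 4, 10, 14}  B6 = {1, 4, 10, 12}  B7 = {4, 10, 11, 12}  B8 = {4, 8, 11, 12}  B9 = {0, 8, 11, 12}  B10 = {0, 8, 11, 13}  B11 = {0, 6, 8, 13}  B12 = {0, 6, 9, 13}
Tree: B1–B2, B2–B3, B3–B4, B4–B5, B5–B6, B6–B7, B7–B8, B8–B9, B9–B10, B10–B11, B11–B12

The largest bag has 4 vertices, giving width 3; this decomposition certifies tw(G) ≤ 3. For the lower bound: the 4 vertex sets {3,5,7}, {2}, {14}, {1,4,10,12} are disjoint, each induces a connected subgraph, and every pair is joined by at least one edge of G. Contracting each set to a single vertex therefore yields K_{4} as a minor, and since treewidth is minor-monotone, tw(G) ≥ tw(K_{4}) = 3. Hence tw(G) = 3 exactly.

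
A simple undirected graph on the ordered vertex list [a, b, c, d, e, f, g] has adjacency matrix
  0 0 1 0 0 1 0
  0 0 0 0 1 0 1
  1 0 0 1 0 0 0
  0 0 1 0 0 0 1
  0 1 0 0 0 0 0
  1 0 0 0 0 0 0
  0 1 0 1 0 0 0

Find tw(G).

1

A width-1 tree decomposition is:
Bags: B1 = {a, f}  B2 = {a, c}  B3 = {c, d}  B4 = {d, g}  B5 = {b, g}  B6 = {b, e}
Tree: B1–B2, B2–B3, B3–B4, B4–B5, B5–B6
Every bag has size at most 2, so the width is 2 − 1 = 1 and tw(G) ≤ 1. Any graph with an edge has treewidth ≥ 1, and G has the edge f–a. Therefore the treewidth is 1.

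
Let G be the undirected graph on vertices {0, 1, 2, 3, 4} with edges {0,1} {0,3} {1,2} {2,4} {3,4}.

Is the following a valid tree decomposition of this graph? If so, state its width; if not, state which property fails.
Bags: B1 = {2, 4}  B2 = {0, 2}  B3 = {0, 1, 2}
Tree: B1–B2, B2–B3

A tree decomposition must satisfy three properties: every vertex lies in some bag; for every edge, both endpoints lie together in some bag; and for every vertex, the bags containing it form a connected subtree. Here vertex 3 appears in no bag, so the decomposition is invalid.

No — vertex 3 appears in no bag.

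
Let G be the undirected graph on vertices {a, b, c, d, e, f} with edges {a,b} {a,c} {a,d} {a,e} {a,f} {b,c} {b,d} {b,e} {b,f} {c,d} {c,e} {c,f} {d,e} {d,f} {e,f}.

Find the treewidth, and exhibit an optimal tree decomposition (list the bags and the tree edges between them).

Treewidth 5.
One such decomposition:
Bags: B1 = {a, b, c, d, e, f}
Tree: (single bag)

A single bag containing all 6 vertices is trivially a valid decomposition of width 5. For the lower bound, the 6 vertices {a, b, c, d, e, f} are pairwise adjacent, and any tree decomposition puts a clique entirely inside one bag — forcing width ≥ 5. Hence tw(G) = 5 exactly.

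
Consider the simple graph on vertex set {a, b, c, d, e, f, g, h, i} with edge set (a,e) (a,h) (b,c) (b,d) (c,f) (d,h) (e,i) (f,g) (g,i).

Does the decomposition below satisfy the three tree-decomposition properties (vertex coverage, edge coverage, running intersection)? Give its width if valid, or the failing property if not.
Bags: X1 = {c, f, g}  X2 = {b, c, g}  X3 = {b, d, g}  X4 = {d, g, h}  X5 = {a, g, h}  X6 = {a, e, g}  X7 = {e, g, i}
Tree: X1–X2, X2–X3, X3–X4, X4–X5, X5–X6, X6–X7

Vertex coverage: the bags together contain {a, b, c, d, e, f, g, h, i}, the full vertex set. Edge coverage: each edge of G has both endpoints in at least one bag. Running intersection: for every vertex, the bags containing it form a connected subtree. All three properties hold, so this is a valid tree decomposition of width max|bag| − 1 = 2, and hence tw(G) ≤ 2.

Yes; width 2.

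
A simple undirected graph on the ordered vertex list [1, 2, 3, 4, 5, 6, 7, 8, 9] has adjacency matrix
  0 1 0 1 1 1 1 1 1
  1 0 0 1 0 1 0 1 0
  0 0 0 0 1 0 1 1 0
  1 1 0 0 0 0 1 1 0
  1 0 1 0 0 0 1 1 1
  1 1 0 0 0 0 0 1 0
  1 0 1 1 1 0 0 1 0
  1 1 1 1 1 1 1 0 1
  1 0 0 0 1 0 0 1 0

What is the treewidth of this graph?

A width-3 tree decomposition is:
Bags: B1 = {1, 5, 7, 8}  B2 = {1, 4, 7, 8}  B3 = {1, 5, 8, 9}  B4 = {3, 5, 7, 8}  B5 = {1, 2, 4, 8}  B6 = {1, 2, 6, 8}
Tree: B1–B2, B1–B3, B1–B4, B2–B5, B5–B6
The largest bag has 4 vertices, giving width 3; this decomposition certifies tw(G) ≤ 3. On the other hand G contains the 4-clique {1, 5, 8, 9}. A clique must lie in a single bag of any decomposition, so no decomposition can have width below 3. Combining the bounds, tw(G) = 3.

3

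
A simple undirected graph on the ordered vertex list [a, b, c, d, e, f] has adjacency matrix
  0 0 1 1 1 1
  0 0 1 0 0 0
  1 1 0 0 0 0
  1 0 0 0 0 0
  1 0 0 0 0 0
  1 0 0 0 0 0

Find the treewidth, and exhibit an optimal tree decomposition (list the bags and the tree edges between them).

Every bag has size at most 2, so the width is 2 − 1 = 1 and tw(G) ≤ 1. Any graph with an edge has treewidth ≥ 1, and G has the edge a–e. Hence tw(G) = 1 exactly.

Treewidth 1.
One optimal decomposition is:
Bags: B1 = {a, e}  B2 = {a, f}  B3 = {a, c}  B4 = {a, d}  B5 = {b, c}
Tree: B1–B2, B1–B3, B1–B4, B3–B5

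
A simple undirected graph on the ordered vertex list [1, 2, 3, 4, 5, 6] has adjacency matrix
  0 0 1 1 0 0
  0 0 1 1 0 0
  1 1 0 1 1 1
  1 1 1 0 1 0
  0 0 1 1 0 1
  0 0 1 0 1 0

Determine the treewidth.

A width-2 tree decomposition is:
Bags: B1 = {2, 3, 4}  B2 = {3, 4, 5}  B3 = {3, 5, 6}  B4 = {1, 3, 4}
Tree: B1–B2, B2–B3, B2–B4
Each bag holds 3 vertices, so the decomposition has width 2, which upper-bounds the treewidth. For the lower bound, the 3 vertices {1, 3, 4} are pairwise adjacent, and any tree decomposition puts a clique entirely inside one bag — forcing width ≥ 2. The upper and lower bounds meet at 2, so that is the treewidth.

2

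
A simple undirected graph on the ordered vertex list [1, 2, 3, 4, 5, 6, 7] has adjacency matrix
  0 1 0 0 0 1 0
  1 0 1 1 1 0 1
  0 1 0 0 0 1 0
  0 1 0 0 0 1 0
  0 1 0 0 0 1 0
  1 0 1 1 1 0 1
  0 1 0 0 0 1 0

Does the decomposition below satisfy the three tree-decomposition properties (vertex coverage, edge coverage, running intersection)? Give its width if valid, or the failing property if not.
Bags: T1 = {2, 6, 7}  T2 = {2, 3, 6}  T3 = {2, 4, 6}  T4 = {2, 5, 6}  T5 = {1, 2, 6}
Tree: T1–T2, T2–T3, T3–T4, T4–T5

Yes; width 2.

Every vertex of G appears in some bag (union = {1, 2, 3, 4, 5, 6, 7}); every edge is covered by a bag; and for each vertex v the set of bags containing v is connected in the bag tree. The decomposition is therefore valid. The largest bag has 3 vertices, so the width is 2.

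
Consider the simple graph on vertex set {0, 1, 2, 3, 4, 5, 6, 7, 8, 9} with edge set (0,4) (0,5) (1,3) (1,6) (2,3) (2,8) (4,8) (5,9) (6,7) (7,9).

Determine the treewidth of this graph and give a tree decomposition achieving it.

The largest bag has 3 vertices, giving width 2; this decomposition certifies tw(G) ≤ 2. Since 0–5–9–7–6–1–3–2–8–4–0 is a cycle in G, G is not acyclic. Forests are exactly the graphs of treewidth ≤ 1, so tw(G) ≥ 2. Hence tw(G) = 2 exactly.

Treewidth 2.
One optimal decomposition is:
Bags: B1 = {0, 5, 9}  B2 = {0, 7, 9}  B3 = {0, 6, 7}  B4 = {0, 1, 6}  B5 = {0, 1, 3}  B6 = {0, 2, 3}  B7 = {0, 2, 8}  B8 = {0, 4, 8}
Tree: B1–B2, B2–B3, B3–B4, B4–B5, B5–B6, B6–B7, B7–B8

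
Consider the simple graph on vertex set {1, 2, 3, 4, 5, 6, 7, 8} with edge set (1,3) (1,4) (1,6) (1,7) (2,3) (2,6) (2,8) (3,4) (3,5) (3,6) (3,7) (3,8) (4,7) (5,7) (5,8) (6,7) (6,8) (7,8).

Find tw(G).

3

A width-3 tree decomposition is:
Bags: B1 = {3, 6, 7, 8}  B2 = {3, 5, 7, 8}  B3 = {1, 3, 6, 7}  B4 = {2, 3, 6, 8}  B5 = {1, 3, 4, 7}
Tree: B1–B2, B1–B3, B1–B4, B3–B5
Each bag holds 4 vertices, so the decomposition has width 3, which upper-bounds the treewidth. For the lower bound, the 4 vertices {2, 3, 6, 8} are pairwise adjacent, and any tree decomposition puts a clique entirely inside one bag — forcing width ≥ 3. Therefore the treewidth is 3.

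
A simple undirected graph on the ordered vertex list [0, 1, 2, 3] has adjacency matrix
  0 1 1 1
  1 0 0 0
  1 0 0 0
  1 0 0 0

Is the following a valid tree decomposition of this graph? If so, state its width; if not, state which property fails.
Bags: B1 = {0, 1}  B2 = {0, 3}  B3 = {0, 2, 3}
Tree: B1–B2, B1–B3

A tree decomposition must satisfy three properties: every vertex lies in some bag; for every edge, both endpoints lie together in some bag; and for every vertex, the bags containing it form a connected subtree. Here bags containing vertex 3 are not connected in the tree, so the decomposition is invalid.

No — bags containing vertex 3 are not connected in the tree.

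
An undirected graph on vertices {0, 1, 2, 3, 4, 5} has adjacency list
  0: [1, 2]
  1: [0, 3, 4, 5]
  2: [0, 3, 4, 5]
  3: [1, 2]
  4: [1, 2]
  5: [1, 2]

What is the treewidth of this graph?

A width-2 tree decomposition is:
Bags: B1 = {0, 1, 2}  B2 = {1, 2, 3}  B3 = {1, 2, 4}  B4 = {1, 2, 5}
Tree: B1–B2, B2–B3, B3–B4
Every bag has size at most 3, so the width is 3 − 1 = 2 and tw(G) ≤ 2. Since 1–0–2–3–1 is a cycle in G, G is not acyclic. Forests are exactly the graphs of treewidth ≤ 1, so tw(G) ≥ 2. Therefore the treewidth is 2.

2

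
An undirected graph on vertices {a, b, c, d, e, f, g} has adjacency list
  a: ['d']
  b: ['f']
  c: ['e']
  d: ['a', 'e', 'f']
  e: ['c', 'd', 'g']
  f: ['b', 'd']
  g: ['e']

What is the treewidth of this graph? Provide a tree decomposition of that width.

Each bag holds 2 vertices, so the decomposition has width 1, which upper-bounds the treewidth. G has an edge, so its treewidth is at least 1. The upper and lower bounds meet at 1, so that is the treewidth.

Treewidth 1.
One such decomposition:
Bags: B1 = {d, e}  B2 = {a, d}  B3 = {e, g}  B4 = {d, f}  B5 = {b, f}  B6 = {c, e}
Tree: B1–B2, B1–B3, B2–B4, B4–B5, B3–B6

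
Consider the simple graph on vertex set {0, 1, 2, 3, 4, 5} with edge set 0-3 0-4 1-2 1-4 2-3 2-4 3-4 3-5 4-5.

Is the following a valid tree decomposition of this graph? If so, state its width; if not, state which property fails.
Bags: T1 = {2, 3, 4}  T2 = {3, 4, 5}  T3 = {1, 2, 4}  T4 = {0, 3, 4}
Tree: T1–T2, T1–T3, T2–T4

Yes; width 2.

Vertex coverage: the bags together contain {0, 1, 2, 3, 4, 5}, the full vertex set. Edge coverage: each edge of G has both endpoints in at least one bag. Running intersection: for every vertex, the bags containing it form a connected subtree. All three properties hold, so this is a valid tree decomposition of width max|bag| − 1 = 2, and hence tw(G) ≤ 2.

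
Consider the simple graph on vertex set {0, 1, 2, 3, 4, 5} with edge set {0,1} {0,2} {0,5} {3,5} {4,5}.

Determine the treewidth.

A width-1 tree decomposition is:
Bags: B1 = {0, 5}  B2 = {0, 2}  B3 = {4, 5}  B4 = {3, 5}  B5 = {0, 1}
Tree: B1–B2, B1–B3, B3–B4, B2–B5
Each bag holds 2 vertices, so the decomposition has width 1, which upper-bounds the treewidth. Since G has at least one edge (e.g. 5–0), it is not an edgeless graph, so tw(G) ≥ 1. The upper and lower bounds meet at 1, so that is the treewidth.

1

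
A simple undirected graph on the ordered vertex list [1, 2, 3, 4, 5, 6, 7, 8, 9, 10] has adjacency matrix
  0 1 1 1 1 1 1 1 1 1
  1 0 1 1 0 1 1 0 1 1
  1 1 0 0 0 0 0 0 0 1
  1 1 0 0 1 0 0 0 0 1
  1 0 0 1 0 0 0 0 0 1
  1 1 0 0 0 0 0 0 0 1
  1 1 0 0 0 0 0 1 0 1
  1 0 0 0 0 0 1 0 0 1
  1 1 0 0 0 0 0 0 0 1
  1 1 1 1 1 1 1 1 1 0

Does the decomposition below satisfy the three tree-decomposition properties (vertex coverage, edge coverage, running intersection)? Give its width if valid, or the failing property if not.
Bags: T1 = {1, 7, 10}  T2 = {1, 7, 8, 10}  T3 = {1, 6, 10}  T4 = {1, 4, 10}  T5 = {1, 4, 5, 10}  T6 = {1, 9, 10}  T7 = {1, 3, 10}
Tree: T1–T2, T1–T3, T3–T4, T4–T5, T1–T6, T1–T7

No — vertex 2 appears in no bag.

A tree decomposition must satisfy three properties: every vertex lies in some bag; for every edge, both endpoints lie together in some bag; and for every vertex, the bags containing it form a connected subtree. Here vertex 2 appears in no bag, so the decomposition is invalid.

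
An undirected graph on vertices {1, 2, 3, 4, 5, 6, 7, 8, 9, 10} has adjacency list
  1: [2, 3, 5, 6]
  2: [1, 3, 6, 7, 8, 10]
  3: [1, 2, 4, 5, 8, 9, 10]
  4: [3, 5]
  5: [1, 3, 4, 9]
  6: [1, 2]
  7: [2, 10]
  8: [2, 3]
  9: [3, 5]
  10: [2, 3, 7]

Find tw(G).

A width-2 tree decomposition is:
Bags: B1 = {1, 2, 3}  B2 = {2, 3, 10}  B3 = {2, 3, 8}  B4 = {1, 2, 6}  B5 = {2, 7, 10}  B6 = {1, 3, 5}  B7 = {3, 5, 9}  B8 = {3, 4, 5}
Tree: B1–B2, B1–B3, B1–B4, B2–B5, B1–B6, B6–B7, B6–B8
Every bag has size at most 3, so the width is 3 − 1 = 2 and tw(G) ≤ 2. For the lower bound, the 3 vertices {3, 5, 9} are pairwise adjacent, and any tree decomposition puts a clique entirely inside one bag — forcing width ≥ 2. Hence tw(G) = 2 exactly.

2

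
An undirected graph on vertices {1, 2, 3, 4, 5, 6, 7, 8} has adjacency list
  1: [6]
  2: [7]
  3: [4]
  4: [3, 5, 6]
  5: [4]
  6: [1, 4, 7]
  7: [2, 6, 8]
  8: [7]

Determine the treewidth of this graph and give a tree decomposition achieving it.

Every bag has size at most 2, so the width is 2 − 1 = 1 and tw(G) ≤ 1. Since G has at least one edge (e.g. 4–6), it is not an edgeless graph, so tw(G) ≥ 1. Hence tw(G) = 1 exactly.

Treewidth 1.
One optimal decomposition is:
Bags: B1 = {4, 6}  B2 = {6, 7}  B3 = {1, 6}  B4 = {7, 8}  B5 = {4, 5}  B6 = {3, 4}  B7 = {2, 7}
Tree: B1–B2, B1–B3, B2–B4, B1–B5, B5–B6, B4–B7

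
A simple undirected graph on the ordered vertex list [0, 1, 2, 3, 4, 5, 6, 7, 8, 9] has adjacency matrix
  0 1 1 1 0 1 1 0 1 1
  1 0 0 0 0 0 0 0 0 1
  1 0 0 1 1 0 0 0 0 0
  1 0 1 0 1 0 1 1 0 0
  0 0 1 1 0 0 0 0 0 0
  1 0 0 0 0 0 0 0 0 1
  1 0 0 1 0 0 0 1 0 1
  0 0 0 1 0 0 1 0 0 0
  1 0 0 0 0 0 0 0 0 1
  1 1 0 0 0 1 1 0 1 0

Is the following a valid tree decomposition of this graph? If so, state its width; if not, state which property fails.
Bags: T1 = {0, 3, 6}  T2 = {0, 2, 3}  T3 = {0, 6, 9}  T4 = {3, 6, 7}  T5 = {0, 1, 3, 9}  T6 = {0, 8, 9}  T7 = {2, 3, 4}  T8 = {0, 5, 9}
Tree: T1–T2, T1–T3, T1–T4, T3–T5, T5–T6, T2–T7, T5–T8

A tree decomposition must satisfy three properties: every vertex lies in some bag; for every edge, both endpoints lie together in some bag; and for every vertex, the bags containing it form a connected subtree. Here bags containing vertex 3 are not connected in the tree, so the decomposition is invalid.

No — bags containing vertex 3 are not connected in the tree.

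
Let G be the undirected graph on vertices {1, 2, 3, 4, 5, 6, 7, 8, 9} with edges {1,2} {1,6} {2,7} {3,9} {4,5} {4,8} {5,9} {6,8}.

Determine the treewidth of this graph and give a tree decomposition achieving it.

Each bag holds 2 vertices, so the decomposition has width 1, which upper-bounds the treewidth. Since G has at least one edge (e.g. 3–9), it is not an edgeless graph, so tw(G) ≥ 1. Hence tw(G) = 1 exactly.

Treewidth 1.
One optimal decomposition is:
Bags: B1 = {3, 9}  B2 = {5, 9}  B3 = {4, 5}  B4 = {4, 8}  B5 = {6, 8}  B6 = {1, 6}  B7 = {1, 2}  B8 = {2, 7}
Tree: B1–B2, B2–B3, B3–B4, B4–B5, B5–B6, B6–B7, B7–B8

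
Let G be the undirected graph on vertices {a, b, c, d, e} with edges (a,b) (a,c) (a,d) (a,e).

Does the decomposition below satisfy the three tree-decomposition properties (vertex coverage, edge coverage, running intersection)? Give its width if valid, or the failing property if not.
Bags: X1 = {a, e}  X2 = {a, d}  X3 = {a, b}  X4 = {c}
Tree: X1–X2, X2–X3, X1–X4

A tree decomposition must satisfy three properties: every vertex lies in some bag; for every edge, both endpoints lie together in some bag; and for every vertex, the bags containing it form a connected subtree. Here edge (a,c) lies in no bag, so the decomposition is invalid.

No — edge (a,c) lies in no bag.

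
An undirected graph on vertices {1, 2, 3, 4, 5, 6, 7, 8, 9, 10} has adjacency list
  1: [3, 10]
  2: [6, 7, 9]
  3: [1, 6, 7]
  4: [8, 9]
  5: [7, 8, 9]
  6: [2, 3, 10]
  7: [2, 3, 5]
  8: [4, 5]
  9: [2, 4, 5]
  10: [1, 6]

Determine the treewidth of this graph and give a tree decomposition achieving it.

Each bag holds 3 vertices, so the decomposition has width 2, which upper-bounds the treewidth. For the lower bound, G contains the cycle 8–4–9–5–8, so G is not a forest; only forests have treewidth ≤ 1, hence tw(G) ≥ 2. The upper and lower bounds meet at 2, so that is the treewidth.

Treewidth 2.
One optimal decomposition is:
Bags: B1 = {4, 5, 8}  B2 = {4, 5, 9}  B3 = {5, 7, 9}  B4 = {2, 7, 9}  B5 = {2, 3, 7}  B6 = {2, 3, 6}  B7 = {1, 3, 6}  B8 = {1, 6, 10}
Tree: B1–B2, B2–B3, B3–B4, B4–B5, B5–B6, B6–B7, B7–B8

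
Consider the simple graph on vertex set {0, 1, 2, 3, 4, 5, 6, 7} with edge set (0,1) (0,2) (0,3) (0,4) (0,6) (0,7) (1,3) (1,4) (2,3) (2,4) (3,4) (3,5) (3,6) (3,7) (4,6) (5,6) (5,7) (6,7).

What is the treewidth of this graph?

3

A width-3 tree decomposition is:
Bags: B1 = {0, 2, 3, 4}  B2 = {0, 1, 3, 4}  B3 = {0, 3, 4, 6}  B4 = {0, 3, 6, 7}  B5 = {3, 5, 6, 7}
Tree: B1–B2, B2–B3, B3–B4, B4–B5
Every bag has size at most 4, so the width is 4 − 1 = 3 and tw(G) ≤ 3. On the other hand G contains the 4-clique {0, 1, 3, 4}. A clique must lie in a single bag of any decomposition, so no decomposition can have width below 3. Therefore the treewidth is 3.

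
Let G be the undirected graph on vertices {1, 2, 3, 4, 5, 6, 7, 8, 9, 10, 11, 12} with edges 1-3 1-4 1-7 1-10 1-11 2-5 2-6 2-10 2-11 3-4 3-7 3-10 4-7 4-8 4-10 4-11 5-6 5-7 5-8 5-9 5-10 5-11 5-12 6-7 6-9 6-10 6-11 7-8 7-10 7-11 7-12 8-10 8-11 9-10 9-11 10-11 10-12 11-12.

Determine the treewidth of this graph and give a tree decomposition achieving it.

Treewidth 4.
One such decomposition:
Bags: B1 = {1, 3, 4, 7, 10}  B2 = {1, 4, 7, 10, 11}  B3 = {4, 7, 8, 10, 11}  B4 = {5, 7, 8, 10, 11}  B5 = {5, 6, 7, 10, 11}  B6 = {5, 7, 10, 11, 12}  B7 = {2, 5, 6, 10, 11}  B8 = {5, 6, 9, 10, 11}
Tree: B1–B2, B2–B3, B3–B4, B4–B5, B5–B6, B5–B7, B5–B8

Each bag holds 5 vertices, so the decomposition has width 4, which upper-bounds the treewidth. On the other hand G contains the 5-clique {1, 4, 7, 10, 11}. A clique must lie in a single bag of any decomposition, so no decomposition can have width below 4. Hence tw(G) = 4 exactly.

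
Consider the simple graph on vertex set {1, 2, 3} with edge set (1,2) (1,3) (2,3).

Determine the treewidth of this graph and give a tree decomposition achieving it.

A single bag containing all 3 vertices is trivially a valid decomposition of width 2. On the other hand G contains the 3-clique {1, 2, 3}. A clique must lie in a single bag of any decomposition, so no decomposition can have width below 2. Therefore the treewidth is 2.

Treewidth 2.
One optimal decomposition is:
Bags: B1 = {1, 2, 3}
Tree: (single bag)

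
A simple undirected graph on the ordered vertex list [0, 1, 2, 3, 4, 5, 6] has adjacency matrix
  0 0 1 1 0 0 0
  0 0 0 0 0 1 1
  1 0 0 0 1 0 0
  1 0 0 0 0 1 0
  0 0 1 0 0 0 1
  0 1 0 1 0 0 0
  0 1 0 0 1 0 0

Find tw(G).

A width-2 tree decomposition is:
Bags: B1 = {0, 2, 4}  B2 = {0, 4, 6}  B3 = {0, 1, 6}  B4 = {0, 1, 5}  B5 = {0, 3, 5}
Tree: B1–B2, B2–B3, B3–B4, B4–B5
The largest bag has 3 vertices, giving width 2; this decomposition certifies tw(G) ≤ 2. Since 0–2–4–6–1–5–3–0 is a cycle in G, G is not acyclic. Forests are exactly the graphs of treewidth ≤ 1, so tw(G) ≥ 2. Hence tw(G) = 2 exactly.

2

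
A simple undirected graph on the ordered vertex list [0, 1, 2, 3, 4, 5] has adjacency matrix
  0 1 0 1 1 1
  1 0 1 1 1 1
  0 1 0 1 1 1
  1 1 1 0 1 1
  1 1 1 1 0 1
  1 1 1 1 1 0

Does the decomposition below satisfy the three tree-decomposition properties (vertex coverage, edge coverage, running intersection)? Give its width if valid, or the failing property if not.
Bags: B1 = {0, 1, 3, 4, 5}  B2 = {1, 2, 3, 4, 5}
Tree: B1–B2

Every vertex of G appears in some bag (union = {0, 1, 2, 3, 4, 5}); every edge is covered by a bag; and for each vertex v the set of bags containing v is connected in the bag tree. The decomposition is therefore valid. The largest bag has 5 vertices, so the width is 4.

Yes; width 4.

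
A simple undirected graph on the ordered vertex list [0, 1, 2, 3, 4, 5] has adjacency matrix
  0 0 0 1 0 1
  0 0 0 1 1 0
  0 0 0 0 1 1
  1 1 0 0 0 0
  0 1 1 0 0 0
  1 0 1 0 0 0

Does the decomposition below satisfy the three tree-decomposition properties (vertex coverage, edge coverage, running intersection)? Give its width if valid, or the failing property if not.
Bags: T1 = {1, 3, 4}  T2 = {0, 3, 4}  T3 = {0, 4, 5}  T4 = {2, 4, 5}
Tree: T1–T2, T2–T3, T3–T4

Yes; width 2.

Every vertex of G appears in some bag (union = {0, 1, 2, 3, 4, 5}); every edge is covered by a bag; and for each vertex v the set of bags containing v is connected in the bag tree. The decomposition is therefore valid. The largest bag has 3 vertices, so the width is 2.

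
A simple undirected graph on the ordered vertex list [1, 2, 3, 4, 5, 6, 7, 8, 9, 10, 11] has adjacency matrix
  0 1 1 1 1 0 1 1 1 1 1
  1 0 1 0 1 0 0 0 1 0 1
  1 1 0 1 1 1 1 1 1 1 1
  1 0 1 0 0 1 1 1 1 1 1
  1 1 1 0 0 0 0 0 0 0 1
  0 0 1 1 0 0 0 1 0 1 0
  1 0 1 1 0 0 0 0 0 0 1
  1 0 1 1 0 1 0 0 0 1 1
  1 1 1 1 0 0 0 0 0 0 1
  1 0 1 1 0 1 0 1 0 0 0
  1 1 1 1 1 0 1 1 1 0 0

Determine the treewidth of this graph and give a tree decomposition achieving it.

Treewidth 4.
One such decomposition:
Bags: B1 = {1, 3, 4, 7, 11}  B2 = {1, 3, 4, 9, 11}  B3 = {1, 2, 3, 9, 11}  B4 = {1, 3, 4, 8, 11}  B5 = {1, 3, 4, 8, 10}  B6 = {1, 2, 3, 5, 11}  B7 = {3, 4, 6, 8, 10}
Tree: B1–B2, B2–B3, B1–B4, B4–B5, B3–B6, B5–B7

The largest bag has 5 vertices, giving width 4; this decomposition certifies tw(G) ≤ 4. For the lower bound, the 5 vertices {1, 3, 4, 8, 10} are pairwise adjacent, and any tree decomposition puts a clique entirely inside one bag — forcing width ≥ 4. The upper and lower bounds meet at 4, so that is the treewidth.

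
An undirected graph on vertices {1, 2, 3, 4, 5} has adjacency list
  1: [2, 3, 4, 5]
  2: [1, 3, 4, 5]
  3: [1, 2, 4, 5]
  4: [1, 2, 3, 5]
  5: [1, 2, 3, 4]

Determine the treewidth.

4

A width-4 tree decomposition is:
Bags: B1 = {1, 2, 3, 4, 5}
Tree: (single bag)
A single bag containing all 5 vertices is trivially a valid decomposition of width 4. For the lower bound, the 5 vertices {1, 2, 3, 4, 5} are pairwise adjacent, and any tree decomposition puts a clique entirely inside one bag — forcing width ≥ 4. Therefore the treewidth is 4.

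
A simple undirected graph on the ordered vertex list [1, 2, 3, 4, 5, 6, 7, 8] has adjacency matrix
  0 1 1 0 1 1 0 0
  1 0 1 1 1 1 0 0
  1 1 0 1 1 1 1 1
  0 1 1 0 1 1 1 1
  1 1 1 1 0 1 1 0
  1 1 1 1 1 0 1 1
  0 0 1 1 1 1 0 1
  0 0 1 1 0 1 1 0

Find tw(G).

A width-4 tree decomposition is:
Bags: B1 = {2, 3, 4, 5, 6}  B2 = {3, 4, 5, 6, 7}  B3 = {1, 2, 3, 5, 6}  B4 = {3, 4, 6, 7, 8}
Tree: B1–B2, B1–B3, B2–B4
Every bag has size at most 5, so the width is 5 − 1 = 4 and tw(G) ≤ 4. Conversely, {1, 2, 3, 5, 6} is a clique of size 5, and the vertices of any clique must share a bag in every tree decomposition; so some bag has ≥ 5 vertices and tw(G) ≥ 4. Combining the bounds, tw(G) = 4.

4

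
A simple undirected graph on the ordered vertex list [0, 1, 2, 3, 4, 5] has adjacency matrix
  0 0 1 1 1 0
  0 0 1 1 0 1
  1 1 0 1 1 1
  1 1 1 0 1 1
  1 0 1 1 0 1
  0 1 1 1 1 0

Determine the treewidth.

A width-3 tree decomposition is:
Bags: B1 = {0, 2, 3, 4}  B2 = {2, 3, 4, 5}  B3 = {1, 2, 3, 5}
Tree: B1–B2, B2–B3
Each bag holds 4 vertices, so the decomposition has width 3, which upper-bounds the treewidth. On the other hand G contains the 4-clique {1, 2, 3, 5}. A clique must lie in a single bag of any decomposition, so no decomposition can have width below 3. Combining the bounds, tw(G) = 3.

3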